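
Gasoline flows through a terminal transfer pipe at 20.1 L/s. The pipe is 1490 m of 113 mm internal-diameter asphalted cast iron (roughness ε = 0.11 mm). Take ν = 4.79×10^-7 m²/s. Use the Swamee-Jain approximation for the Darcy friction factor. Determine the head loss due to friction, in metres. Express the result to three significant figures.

V = 4Q/(πD²) = 4·0.0201/(π·0.113²) = 2.004 m/s
Re = VD/ν = 2.004·0.113/4.79×10^-7 = 4.73×10^5 → turbulent
ε/D = 0.11/113 = 9.73×10^-4
Swamee-Jain: f = 0.02027
h_f = f(L/D)V²/(2g) = 0.02027·(1490/0.113)·2.004²/(2·9.81) = 54.73 m

h_f ≈ 54.7 m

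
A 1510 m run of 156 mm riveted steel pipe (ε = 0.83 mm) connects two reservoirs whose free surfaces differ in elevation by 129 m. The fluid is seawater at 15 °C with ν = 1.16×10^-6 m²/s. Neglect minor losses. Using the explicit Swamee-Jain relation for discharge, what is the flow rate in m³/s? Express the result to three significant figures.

Q ≈ 0.0554 m³/s

Swamee-Jain (Type II): Q = -0.965·√(gD⁵h_f/L)·ln[ε/(3.7D) + √(3.17ν²L/(gD³h_f))]
√(gD⁵h_f/L) = √(9.81·0.156⁵·129/1510) = 0.008799
ε/(3.7D) = 0.00144; √(3.17ν²L/(gD³h_f)) = 3.66×10^-5
Q = -0.965·0.008799·ln(0.001475) = 0.05536 m³/s
Check: V = 2.90 m/s, Re = 3.90×10^5, f = 0.03129, h_f = 130 m ≈ 129 m ✓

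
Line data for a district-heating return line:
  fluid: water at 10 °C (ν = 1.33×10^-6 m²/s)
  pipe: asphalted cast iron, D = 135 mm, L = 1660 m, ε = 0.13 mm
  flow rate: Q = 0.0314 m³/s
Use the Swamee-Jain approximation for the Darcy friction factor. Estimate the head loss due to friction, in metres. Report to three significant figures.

V = 4Q/(πD²) = 4·0.0314/(π·0.135²) = 2.194 m/s
Re = VD/ν = 2.194·0.135/1.33×10^-6 = 2.23×10^5 → turbulent
ε/D = 0.13/135 = 9.63×10^-4
Swamee-Jain: f = 0.02091
h_f = f(L/D)V²/(2g) = 0.02091·(1660/0.135)·2.194²/(2·9.81) = 63.06 m

h_f ≈ 63.1 m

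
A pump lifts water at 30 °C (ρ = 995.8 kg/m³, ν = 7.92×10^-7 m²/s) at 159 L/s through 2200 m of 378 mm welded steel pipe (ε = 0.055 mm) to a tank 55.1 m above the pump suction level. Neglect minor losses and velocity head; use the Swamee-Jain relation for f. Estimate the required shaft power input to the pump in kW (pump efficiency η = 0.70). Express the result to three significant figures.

P_shaft ≈ 142 kW

V = 4Q/(πD²) = 1.417 m/s; Re = 6.76×10^5; ε/D = 1.46×10^-4; f = 0.01456
h_f = f(L/D)V²/2g = 8.670 m
Total head H = z + h_f = 55.1 + 8.670 = 63.77 m
P_hyd = ρgQH = 995.8·9.81·0.159·63.77 = 99.05 kW
P_shaft = P_hyd/η = 99.05/0.70 = 141.5 kW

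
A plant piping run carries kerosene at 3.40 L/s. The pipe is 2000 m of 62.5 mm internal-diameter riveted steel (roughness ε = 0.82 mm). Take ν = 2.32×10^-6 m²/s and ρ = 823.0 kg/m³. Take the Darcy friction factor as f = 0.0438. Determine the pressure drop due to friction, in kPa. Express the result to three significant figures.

Δp ≈ 708 kPa

V = 4Q/(πD²) = 4·0.00340/(π·0.0625²) = 1.108 m/s
h_f = f(L/D)V²/(2g) = 0.04380·(2000/0.0625)·1.108²/(2·9.81) = 87.74 m
Δp = ρg·h_f = 823.0·9.81·87.74 = 708.4 kPa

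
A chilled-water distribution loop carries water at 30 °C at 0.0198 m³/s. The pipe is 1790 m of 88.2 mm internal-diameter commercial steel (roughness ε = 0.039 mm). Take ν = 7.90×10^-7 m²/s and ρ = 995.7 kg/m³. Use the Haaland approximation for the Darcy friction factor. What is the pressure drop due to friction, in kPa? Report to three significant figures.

Δp ≈ 1860 kPa

V = 4Q/(πD²) = 4·0.0198/(π·0.0882²) = 3.241 m/s
Re = VD/ν = 3.241·0.0882/7.90×10^-7 = 3.62×10^5 → turbulent
ε/D = 0.039/88.2 = 4.42×10^-4
Haaland: f = 0.01751
h_f = f(L/D)V²/(2g) = 0.01751·(1790/0.0882)·3.241²/(2·9.81) = 190.2 m
Δp = ρg·h_f = 995.7·9.81·190.2 = 1858 kPa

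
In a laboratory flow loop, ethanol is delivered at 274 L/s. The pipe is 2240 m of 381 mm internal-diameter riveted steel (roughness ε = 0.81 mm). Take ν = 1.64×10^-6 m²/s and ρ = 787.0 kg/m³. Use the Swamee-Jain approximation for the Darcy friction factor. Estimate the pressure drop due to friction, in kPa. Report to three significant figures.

V = 4Q/(πD²) = 4·0.274/(π·0.381²) = 2.403 m/s
Re = VD/ν = 2.403·0.381/1.64×10^-6 = 5.58×10^5 → turbulent
ε/D = 0.81/381 = 0.00213
Swamee-Jain: f = 0.02423
h_f = f(L/D)V²/(2g) = 0.02423·(2240/0.381)·2.403²/(2·9.81) = 41.93 m
Δp = ρg·h_f = 787.0·9.81·41.93 = 323.7 kPa

Δp ≈ 324 kPa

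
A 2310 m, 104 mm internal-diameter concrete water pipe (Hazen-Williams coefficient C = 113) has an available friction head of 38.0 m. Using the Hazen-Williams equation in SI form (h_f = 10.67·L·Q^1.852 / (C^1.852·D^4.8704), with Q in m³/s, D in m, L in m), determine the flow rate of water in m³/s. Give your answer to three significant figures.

Q ≈ 0.00891 m³/s

Rearranging: Q = [h_f·C^1.852·D^4.8704 / (10.67·L)]^(1/1.852)
Q = [38.0·113^1.852·0.104^4.8704 / (10.67·2310)]^0.540 = 0.008907 m³/s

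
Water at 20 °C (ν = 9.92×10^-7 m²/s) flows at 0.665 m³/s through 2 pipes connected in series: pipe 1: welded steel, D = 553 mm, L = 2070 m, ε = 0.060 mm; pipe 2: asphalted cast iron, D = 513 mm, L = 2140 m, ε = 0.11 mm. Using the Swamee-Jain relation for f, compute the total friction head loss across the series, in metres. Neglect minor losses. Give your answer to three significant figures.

H ≈ 51.4 m

Pipe 1: V = 2.769 m/s, Re = 1.54×10^6, ε/D = 1.08×10^-4, f = 0.01322, h_1 = f(L/D)V²/2g = 19.33 m
Pipe 2: V = 3.217 m/s, Re = 1.66×10^6, ε/D = 2.14×10^-4, f = 0.01458, h_2 = f(L/D)V²/2g = 32.10 m
Series → Q common, losses add: H = Σh = 51.43 m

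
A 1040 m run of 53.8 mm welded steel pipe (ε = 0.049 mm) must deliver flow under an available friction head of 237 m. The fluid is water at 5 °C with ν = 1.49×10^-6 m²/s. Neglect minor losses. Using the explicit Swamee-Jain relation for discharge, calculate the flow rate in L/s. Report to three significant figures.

Swamee-Jain (Type II): Q = -0.965·√(gD⁵h_f/L)·ln[ε/(3.7D) + √(3.17ν²L/(gD³h_f))]
√(gD⁵h_f/L) = √(9.81·0.0538⁵·237/1040) = 0.001004
ε/(3.7D) = 2.46×10^-4; √(3.17ν²L/(gD³h_f)) = 1.42×10^-4
Q = -0.965·0.001004·ln(3.883×10^-4) = 0.007608 m³/s
Check: V = 3.35 m/s, Re = 1.21×10^5, f = 0.02164, h_f = 239 m ≈ 237 m ✓

Q ≈ 7.61 L/s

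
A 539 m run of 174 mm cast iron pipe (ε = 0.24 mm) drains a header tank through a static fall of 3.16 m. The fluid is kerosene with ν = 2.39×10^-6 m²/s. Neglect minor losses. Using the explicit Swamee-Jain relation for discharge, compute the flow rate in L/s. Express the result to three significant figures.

Q ≈ 21.6 L/s

Swamee-Jain (Type II): Q = -0.965·√(gD⁵h_f/L)·ln[ε/(3.7D) + √(3.17ν²L/(gD³h_f))]
√(gD⁵h_f/L) = √(9.81·0.174⁵·3.16/539) = 0.003029
ε/(3.7D) = 3.73×10^-4; √(3.17ν²L/(gD³h_f)) = 2.44×10^-4
Q = -0.965·0.003029·ln(6.173×10^-4) = 0.02160 m³/s
Check: V = 0.908 m/s, Re = 6.61×10^4, f = 0.02447, h_f = 3.19 m ≈ 3.16 m ✓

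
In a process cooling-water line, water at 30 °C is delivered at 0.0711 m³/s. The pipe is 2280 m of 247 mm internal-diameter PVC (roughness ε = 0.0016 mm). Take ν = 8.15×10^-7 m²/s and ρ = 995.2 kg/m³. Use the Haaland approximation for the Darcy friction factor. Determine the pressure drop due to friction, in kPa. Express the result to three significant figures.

Δp ≈ 135 kPa

V = 4Q/(πD²) = 4·0.0711/(π·0.247²) = 1.484 m/s
Re = VD/ν = 1.484·0.247/8.15×10^-7 = 4.50×10^5 → turbulent
ε/D = 0.0016/247 = 6.48×10^-6
Haaland: f = 0.01338
h_f = f(L/D)V²/(2g) = 0.01338·(2280/0.247)·1.484²/(2·9.81) = 13.86 m
Δp = ρg·h_f = 995.2·9.81·13.86 = 135.3 kPa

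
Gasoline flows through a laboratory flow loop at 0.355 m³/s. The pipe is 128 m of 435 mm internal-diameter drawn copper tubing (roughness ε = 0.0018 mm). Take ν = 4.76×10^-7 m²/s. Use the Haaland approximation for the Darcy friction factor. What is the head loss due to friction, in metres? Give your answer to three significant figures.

V = 4Q/(πD²) = 4·0.355/(π·0.435²) = 2.389 m/s
Re = VD/ν = 2.389·0.435/4.76×10^-7 = 2.18×10^6 → turbulent
ε/D = 0.0018/435 = 4.14×10^-6
Haaland: f = 0.01032
h_f = f(L/D)V²/(2g) = 0.01032·(128/0.435)·2.389²/(2·9.81) = 0.8835 m

h_f ≈ 0.884 m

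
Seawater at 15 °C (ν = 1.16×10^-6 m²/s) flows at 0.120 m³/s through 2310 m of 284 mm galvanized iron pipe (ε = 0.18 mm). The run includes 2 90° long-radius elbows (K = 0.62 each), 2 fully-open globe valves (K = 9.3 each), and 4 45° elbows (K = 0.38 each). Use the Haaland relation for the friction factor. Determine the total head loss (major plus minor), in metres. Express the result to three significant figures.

H_L ≈ 31.3 m

V = 4Q/(πD²) = 1.894 m/s; V²/2g = 0.1829 m
Re = 4.64×10^5, ε/D = 6.34×10^-4 → f = 0.01843 (Haaland)
Major: h_f = f(L/D)·V²/2g = 0.01843·8134·0.1829 = 27.42 m
Minor: ΣK = 21.4; h_m = ΣK·V²/2g = 3.907 m
Total H_L = 27.42 + 3.907 = 31.32 m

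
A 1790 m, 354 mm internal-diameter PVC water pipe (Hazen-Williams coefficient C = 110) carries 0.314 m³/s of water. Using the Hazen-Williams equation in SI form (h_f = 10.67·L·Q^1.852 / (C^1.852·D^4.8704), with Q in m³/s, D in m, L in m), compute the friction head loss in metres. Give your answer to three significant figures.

h_f = 10.67·1790·0.314^1.852 / (110^1.852·0.354^4.8704) = 58.24 m

h_f ≈ 58.2 m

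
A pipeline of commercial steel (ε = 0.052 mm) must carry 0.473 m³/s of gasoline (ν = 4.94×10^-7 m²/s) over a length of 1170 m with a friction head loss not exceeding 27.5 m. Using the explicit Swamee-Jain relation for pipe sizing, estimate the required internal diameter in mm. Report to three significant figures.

D ≈ 404 mm

Swamee-Jain (Type III): D = 0.66·[ε^1.25·(LQ²/(gh_f))^4.75 + ν·Q^9.4·(L/(gh_f))^5.2]^0.04
LQ²/(gh_f) = 0.9703; L/(gh_f) = 4.337
Term 1 = ε^1.25·(…)^4.75 = 3.83×10^-6; Term 2 = ν·Q^9.4·(…)^5.2 = 8.93×10^-7
D = 0.66·(3.83×10^-6 + 8.93×10^-7)^0.04 = 0.4041 m = 404 mm
Check: V = 3.69 m/s, Re = 3.02×10^6, f = 0.01313, h_f = 26.3 m ≈ 27.5 m ✓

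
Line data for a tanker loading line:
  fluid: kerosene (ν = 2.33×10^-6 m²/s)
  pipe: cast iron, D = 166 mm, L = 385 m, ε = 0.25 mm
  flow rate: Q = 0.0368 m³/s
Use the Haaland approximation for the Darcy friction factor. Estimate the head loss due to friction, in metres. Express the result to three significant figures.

V = 4Q/(πD²) = 4·0.0368/(π·0.166²) = 1.700 m/s
Re = VD/ν = 1.700·0.166/2.33×10^-6 = 1.21×10^5 → turbulent
ε/D = 0.25/166 = 0.00151
Haaland: f = 0.02330
h_f = f(L/D)V²/(2g) = 0.02330·(385/0.166)·1.700²/(2·9.81) = 7.964 m

h_f ≈ 7.96 m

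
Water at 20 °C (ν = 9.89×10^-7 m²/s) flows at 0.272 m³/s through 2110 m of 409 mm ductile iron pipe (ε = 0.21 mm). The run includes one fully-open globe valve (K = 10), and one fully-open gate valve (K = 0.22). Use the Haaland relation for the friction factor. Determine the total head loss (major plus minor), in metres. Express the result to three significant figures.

V = 4Q/(πD²) = 2.070 m/s; V²/2g = 0.2185 m
Re = 8.56×10^5, ε/D = 5.13×10^-4 → f = 0.01733 (Haaland)
Major: h_f = f(L/D)·V²/2g = 0.01733·5159·0.2185 = 19.53 m
Minor: ΣK = 10.2; h_m = ΣK·V²/2g = 2.233 m
Total H_L = 19.53 + 2.233 = 21.77 m

H_L ≈ 21.8 m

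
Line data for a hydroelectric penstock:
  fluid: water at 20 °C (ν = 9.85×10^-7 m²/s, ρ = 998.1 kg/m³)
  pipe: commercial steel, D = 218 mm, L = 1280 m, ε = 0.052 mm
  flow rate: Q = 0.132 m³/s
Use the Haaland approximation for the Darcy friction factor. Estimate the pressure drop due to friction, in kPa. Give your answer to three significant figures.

V = 4Q/(πD²) = 4·0.132/(π·0.218²) = 3.536 m/s
Re = VD/ν = 3.536·0.218/9.85×10^-7 = 7.83×10^5 → turbulent
ε/D = 0.052/218 = 2.39×10^-4
Haaland: f = 0.01519
h_f = f(L/D)V²/(2g) = 0.01519·(1280/0.218)·3.536²/(2·9.81) = 56.87 m
Δp = ρg·h_f = 998.1·9.81·56.87 = 556.8 kPa

Δp ≈ 557 kPa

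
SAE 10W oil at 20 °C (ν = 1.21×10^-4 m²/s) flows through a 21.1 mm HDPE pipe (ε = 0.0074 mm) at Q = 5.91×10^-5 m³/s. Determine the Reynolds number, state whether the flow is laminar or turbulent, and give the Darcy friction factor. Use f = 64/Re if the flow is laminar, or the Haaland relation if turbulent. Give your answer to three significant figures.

V = 4Q/(πD²) = 0.1690 m/s
Re = VD/ν = 0.1690·0.0211/1.21×10^-4 = 29.5
Re < 2300 → laminar → f = 64/Re = 2.171

Re ≈ 29.5; laminar; f = 64/Re ≈ 2.17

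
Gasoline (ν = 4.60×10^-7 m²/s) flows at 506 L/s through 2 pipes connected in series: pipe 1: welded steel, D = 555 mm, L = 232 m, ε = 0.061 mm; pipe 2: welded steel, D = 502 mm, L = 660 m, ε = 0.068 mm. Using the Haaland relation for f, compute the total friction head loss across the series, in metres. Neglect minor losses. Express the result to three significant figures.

H ≈ 6.96 m

Pipe 1: V = 2.092 m/s, Re = 2.52×10^6, ε/D = 1.10×10^-4, f = 0.01278, h_1 = f(L/D)V²/2g = 1.191 m
Pipe 2: V = 2.557 m/s, Re = 2.79×10^6, ε/D = 1.35×10^-4, f = 0.01316, h_2 = f(L/D)V²/2g = 5.765 m
Series → Q common, losses add: H = Σh = 6.956 m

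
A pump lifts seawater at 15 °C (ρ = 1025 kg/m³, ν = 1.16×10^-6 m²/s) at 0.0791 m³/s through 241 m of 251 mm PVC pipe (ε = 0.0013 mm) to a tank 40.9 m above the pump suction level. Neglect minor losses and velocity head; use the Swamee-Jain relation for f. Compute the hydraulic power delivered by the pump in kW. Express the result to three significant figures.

P_hyd ≈ 33.9 kW

V = 4Q/(πD²) = 1.599 m/s; Re = 3.46×10^5; ε/D = 5.18×10^-6; f = 0.01406
h_f = f(L/D)V²/2g = 1.759 m
Total head H = z + h_f = 40.9 + 1.759 = 42.66 m
P_hyd = ρgQH = 1025·9.81·0.0791·42.66 = 33.93 kW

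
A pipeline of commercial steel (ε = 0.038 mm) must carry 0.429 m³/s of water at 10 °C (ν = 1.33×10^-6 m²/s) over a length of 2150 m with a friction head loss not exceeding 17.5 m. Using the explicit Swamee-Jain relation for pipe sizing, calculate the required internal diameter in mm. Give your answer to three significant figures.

Swamee-Jain (Type III): D = 0.66·[ε^1.25·(LQ²/(gh_f))^4.75 + ν·Q^9.4·(L/(gh_f))^5.2]^0.04
LQ²/(gh_f) = 2.305; L/(gh_f) = 12.52
Term 1 = ε^1.25·(…)^4.75 = 1.58×10^-4; Term 2 = ν·Q^9.4·(…)^5.2 = 2.38×10^-4
D = 0.66·(1.58×10^-4 + 2.38×10^-4)^0.04 = 0.4824 m = 482 mm
Check: V = 2.35 m/s, Re = 8.51×10^5, f = 0.01339, h_f = 16.7 m ≈ 17.5 m ✓

D ≈ 482 mm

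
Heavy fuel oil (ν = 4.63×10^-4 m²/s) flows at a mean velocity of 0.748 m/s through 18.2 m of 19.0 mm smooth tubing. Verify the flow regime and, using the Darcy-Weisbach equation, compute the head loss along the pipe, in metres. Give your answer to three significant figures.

Re = VD/ν = 0.748·0.01900/4.63×10^-4 = 30.7 → laminar (Re < 2300)
f = 64/Re = 2.085
h_f = f(L/D)V²/(2g) = 2.085·(18.2/0.01900)·0.748²/(2·9.81) = 56.95 m

h_f ≈ 57.0 m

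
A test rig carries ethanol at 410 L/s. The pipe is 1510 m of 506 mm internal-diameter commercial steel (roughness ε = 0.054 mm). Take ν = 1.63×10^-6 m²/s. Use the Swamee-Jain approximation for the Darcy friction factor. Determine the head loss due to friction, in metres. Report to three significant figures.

V = 4Q/(πD²) = 4·0.410/(π·0.506²) = 2.039 m/s
Re = VD/ν = 2.039·0.506/1.63×10^-6 = 6.33×10^5 → turbulent
ε/D = 0.054/506 = 1.07×10^-4
Swamee-Jain: f = 0.01418
h_f = f(L/D)V²/(2g) = 0.01418·(1510/0.506)·2.039²/(2·9.81) = 8.968 m

h_f ≈ 8.97 m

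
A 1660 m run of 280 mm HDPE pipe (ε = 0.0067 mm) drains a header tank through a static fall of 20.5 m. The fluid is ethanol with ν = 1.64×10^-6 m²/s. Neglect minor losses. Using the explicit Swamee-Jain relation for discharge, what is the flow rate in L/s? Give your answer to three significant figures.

Swamee-Jain (Type II): Q = -0.965·√(gD⁵h_f/L)·ln[ε/(3.7D) + √(3.17ν²L/(gD³h_f))]
√(gD⁵h_f/L) = √(9.81·0.280⁵·20.5/1660) = 0.01444
ε/(3.7D) = 6.47×10^-6; √(3.17ν²L/(gD³h_f)) = 5.66×10^-5
Q = -0.965·0.01444·ln(6.309×10^-5) = 0.1348 m³/s
Check: V = 2.19 m/s, Re = 3.74×10^5, f = 0.01412, h_f = 20.4 m ≈ 20.5 m ✓

Q ≈ 135 L/s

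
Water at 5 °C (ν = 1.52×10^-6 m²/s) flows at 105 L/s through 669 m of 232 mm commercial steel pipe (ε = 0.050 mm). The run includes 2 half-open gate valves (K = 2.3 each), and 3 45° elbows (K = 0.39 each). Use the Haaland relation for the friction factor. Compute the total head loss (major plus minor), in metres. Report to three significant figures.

V = 4Q/(πD²) = 2.484 m/s; V²/2g = 0.3144 m
Re = 3.79×10^5, ε/D = 2.16×10^-4 → f = 0.01581 (Haaland)
Major: h_f = f(L/D)·V²/2g = 0.01581·2884·0.3144 = 14.33 m
Minor: ΣK = 5.77; h_m = ΣK·V²/2g = 1.814 m
Total H_L = 14.33 + 1.814 = 16.15 m

H_L ≈ 16.1 m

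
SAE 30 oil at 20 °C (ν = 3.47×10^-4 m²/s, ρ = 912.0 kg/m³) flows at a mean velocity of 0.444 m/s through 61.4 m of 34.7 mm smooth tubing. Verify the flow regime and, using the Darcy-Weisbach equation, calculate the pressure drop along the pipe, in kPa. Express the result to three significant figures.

Δp ≈ 229 kPa

Re = VD/ν = 0.444·0.03470/3.47×10^-4 = 44.4 → laminar (Re < 2300)
f = 64/Re = 1.441
h_f = f(L/D)V²/(2g) = 1.441·(61.4/0.03470)·0.444²/(2·9.81) = 25.63 m
Δp = ρg·h_f = 912.0·9.81·25.63 = 229.3 kPa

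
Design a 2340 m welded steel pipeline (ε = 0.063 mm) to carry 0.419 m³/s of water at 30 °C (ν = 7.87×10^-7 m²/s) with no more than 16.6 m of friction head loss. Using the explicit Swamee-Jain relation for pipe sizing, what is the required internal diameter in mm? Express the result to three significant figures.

Swamee-Jain (Type III): D = 0.66·[ε^1.25·(LQ²/(gh_f))^4.75 + ν·Q^9.4·(L/(gh_f))^5.2]^0.04
LQ²/(gh_f) = 2.523; L/(gh_f) = 14.37
Term 1 = ε^1.25·(…)^4.75 = 4.55×10^-4; Term 2 = ν·Q^9.4·(…)^5.2 = 2.31×10^-4
D = 0.66·(4.55×10^-4 + 2.31×10^-4)^0.04 = 0.4932 m = 493 mm
Check: V = 2.19 m/s, Re = 1.37×10^6, f = 0.01361, h_f = 15.8 m ≈ 16.6 m ✓

D ≈ 493 mm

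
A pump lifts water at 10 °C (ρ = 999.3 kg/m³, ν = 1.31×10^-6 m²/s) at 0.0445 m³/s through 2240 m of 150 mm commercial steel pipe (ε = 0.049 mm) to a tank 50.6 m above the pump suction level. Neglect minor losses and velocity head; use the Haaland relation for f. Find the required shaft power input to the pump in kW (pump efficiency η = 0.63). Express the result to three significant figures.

P_shaft ≈ 92.0 kW

V = 4Q/(πD²) = 2.518 m/s; Re = 2.88×10^5; ε/D = 3.27×10^-4; f = 0.01704
h_f = f(L/D)V²/2g = 82.27 m
Total head H = z + h_f = 50.6 + 82.27 = 132.9 m
P_hyd = ρgQH = 999.3·9.81·0.0445·132.9 = 57.96 kW
P_shaft = P_hyd/η = 57.96/0.63 = 92.00 kW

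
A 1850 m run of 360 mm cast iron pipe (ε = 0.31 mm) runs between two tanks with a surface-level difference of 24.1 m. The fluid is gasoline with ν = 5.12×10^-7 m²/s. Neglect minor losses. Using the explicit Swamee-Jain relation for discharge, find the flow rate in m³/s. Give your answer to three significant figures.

Swamee-Jain (Type II): Q = -0.965·√(gD⁵h_f/L)·ln[ε/(3.7D) + √(3.17ν²L/(gD³h_f))]
√(gD⁵h_f/L) = √(9.81·0.360⁵·24.1/1850) = 0.02780
ε/(3.7D) = 2.33×10^-4; √(3.17ν²L/(gD³h_f)) = 1.18×10^-5
Q = -0.965·0.02780·ln(2.445×10^-4) = 0.2231 m³/s
Check: V = 2.19 m/s, Re = 1.54×10^6, f = 0.01923, h_f = 24.2 m ≈ 24.1 m ✓

Q ≈ 0.223 m³/s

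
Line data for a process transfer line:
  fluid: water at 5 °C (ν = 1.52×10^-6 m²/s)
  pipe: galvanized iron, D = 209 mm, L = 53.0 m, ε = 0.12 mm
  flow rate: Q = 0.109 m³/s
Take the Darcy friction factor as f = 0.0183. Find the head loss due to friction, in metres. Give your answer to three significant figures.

V = 4Q/(πD²) = 4·0.109/(π·0.209²) = 3.177 m/s
h_f = f(L/D)V²/(2g) = 0.01830·(53.0/0.209)·3.177²/(2·9.81) = 2.388 m

h_f ≈ 2.39 m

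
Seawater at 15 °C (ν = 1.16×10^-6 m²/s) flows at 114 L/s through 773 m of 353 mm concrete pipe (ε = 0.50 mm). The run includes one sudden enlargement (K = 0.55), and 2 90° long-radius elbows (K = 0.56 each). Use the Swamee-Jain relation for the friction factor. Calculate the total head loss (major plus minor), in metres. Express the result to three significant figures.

H_L ≈ 3.48 m

V = 4Q/(πD²) = 1.165 m/s; V²/2g = 0.06916 m
Re = 3.54×10^5, ε/D = 0.00142 → f = 0.02220 (Swamee-Jain)
Major: h_f = f(L/D)·V²/2g = 0.02220·2190·0.06916 = 3.362 m
Minor: ΣK = 1.67; h_m = ΣK·V²/2g = 0.1155 m
Total H_L = 3.362 + 0.1155 = 3.478 m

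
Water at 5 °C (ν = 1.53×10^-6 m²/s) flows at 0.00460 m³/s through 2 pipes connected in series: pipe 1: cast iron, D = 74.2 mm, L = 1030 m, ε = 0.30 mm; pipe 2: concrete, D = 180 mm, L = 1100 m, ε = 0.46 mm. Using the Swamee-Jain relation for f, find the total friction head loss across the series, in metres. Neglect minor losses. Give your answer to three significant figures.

H ≈ 25.0 m

Pipe 1: V = 1.064 m/s, Re = 5.16×10^4, ε/D = 0.00404, f = 0.03084, h_1 = f(L/D)V²/2g = 24.69 m
Pipe 2: V = 0.1808 m/s, Re = 2.13×10^4, ε/D = 0.00256, f = 0.03084, h_2 = f(L/D)V²/2g = 0.3139 m
Series → Q common, losses add: H = Σh = 25.01 m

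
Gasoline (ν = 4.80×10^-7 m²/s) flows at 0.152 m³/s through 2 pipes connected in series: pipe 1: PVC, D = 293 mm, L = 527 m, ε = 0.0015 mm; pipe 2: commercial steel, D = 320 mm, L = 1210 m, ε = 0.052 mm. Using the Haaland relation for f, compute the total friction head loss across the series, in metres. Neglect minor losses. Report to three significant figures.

H ≈ 14.8 m

Pipe 1: V = 2.254 m/s, Re = 1.38×10^6, ε/D = 5.12×10^-6, f = 0.01110, h_1 = f(L/D)V²/2g = 5.171 m
Pipe 2: V = 1.890 m/s, Re = 1.26×10^6, ε/D = 1.62×10^-4, f = 0.01398, h_2 = f(L/D)V²/2g = 9.626 m
Series → Q common, losses add: H = Σh = 14.80 m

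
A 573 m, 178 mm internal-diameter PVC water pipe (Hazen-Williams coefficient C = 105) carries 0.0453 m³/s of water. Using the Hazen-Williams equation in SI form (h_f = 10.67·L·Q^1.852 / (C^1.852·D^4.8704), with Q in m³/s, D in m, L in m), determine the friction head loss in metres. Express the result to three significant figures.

h_f ≈ 16.0 m

h_f = 10.67·573·0.0453^1.852 / (105^1.852·0.178^4.8704) = 16.03 m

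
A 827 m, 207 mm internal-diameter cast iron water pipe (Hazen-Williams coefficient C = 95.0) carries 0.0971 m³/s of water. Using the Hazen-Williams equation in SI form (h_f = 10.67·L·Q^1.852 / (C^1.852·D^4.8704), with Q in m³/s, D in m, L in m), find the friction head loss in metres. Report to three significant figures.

h_f = 10.67·827·0.0971^1.852 / (95.0^1.852·0.207^4.8704) = 54.80 m

h_f ≈ 54.8 m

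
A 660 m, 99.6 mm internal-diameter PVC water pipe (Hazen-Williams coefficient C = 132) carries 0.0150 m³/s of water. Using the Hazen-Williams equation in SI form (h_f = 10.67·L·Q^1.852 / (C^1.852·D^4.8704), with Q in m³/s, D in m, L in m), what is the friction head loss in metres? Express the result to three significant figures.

h_f ≈ 26.4 m

h_f = 10.67·660·0.0150^1.852 / (132^1.852·0.0996^4.8704) = 26.39 m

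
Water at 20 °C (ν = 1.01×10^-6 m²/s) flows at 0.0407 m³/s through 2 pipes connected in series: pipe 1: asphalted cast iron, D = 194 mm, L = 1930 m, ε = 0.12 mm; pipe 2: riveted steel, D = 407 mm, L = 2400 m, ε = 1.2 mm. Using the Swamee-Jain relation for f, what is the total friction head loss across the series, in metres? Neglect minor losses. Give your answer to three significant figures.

H ≈ 19.2 m

Pipe 1: V = 1.377 m/s, Re = 2.64×10^5, ε/D = 6.19×10^-4, f = 0.01913, h_1 = f(L/D)V²/2g = 18.39 m
Pipe 2: V = 0.3128 m/s, Re = 1.26×10^5, ε/D = 0.00295, f = 0.02732, h_2 = f(L/D)V²/2g = 0.8036 m
Series → Q common, losses add: H = Σh = 19.20 m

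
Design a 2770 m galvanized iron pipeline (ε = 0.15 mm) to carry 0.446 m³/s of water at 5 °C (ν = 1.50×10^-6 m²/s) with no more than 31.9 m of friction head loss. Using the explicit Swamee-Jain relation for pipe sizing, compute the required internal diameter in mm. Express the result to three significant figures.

D ≈ 478 mm

Swamee-Jain (Type III): D = 0.66·[ε^1.25·(LQ²/(gh_f))^4.75 + ν·Q^9.4·(L/(gh_f))^5.2]^0.04
LQ²/(gh_f) = 1.761; L/(gh_f) = 8.852
Term 1 = ε^1.25·(…)^4.75 = 2.44×10^-4; Term 2 = ν·Q^9.4·(…)^5.2 = 6.37×10^-5
D = 0.66·(2.44×10^-4 + 6.37×10^-5)^0.04 = 0.4776 m = 478 mm
Check: V = 2.49 m/s, Re = 7.93×10^5, f = 0.01605, h_f = 29.4 m ≈ 31.9 m ✓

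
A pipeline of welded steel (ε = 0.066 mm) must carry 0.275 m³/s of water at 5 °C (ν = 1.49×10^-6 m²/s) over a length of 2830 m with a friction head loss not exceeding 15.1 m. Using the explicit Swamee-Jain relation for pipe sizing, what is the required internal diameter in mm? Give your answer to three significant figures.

D ≈ 450 mm

Swamee-Jain (Type III): D = 0.66·[ε^1.25·(LQ²/(gh_f))^4.75 + ν·Q^9.4·(L/(gh_f))^5.2]^0.04
LQ²/(gh_f) = 1.445; L/(gh_f) = 19.10
Term 1 = ε^1.25·(…)^4.75 = 3.42×10^-5; Term 2 = ν·Q^9.4·(…)^5.2 = 3.67×10^-5
D = 0.66·(3.42×10^-5 + 3.67×10^-5)^0.04 = 0.4504 m = 450 mm
Check: V = 1.73 m/s, Re = 5.22×10^5, f = 0.01492, h_f = 14.2 m ≈ 15.1 m ✓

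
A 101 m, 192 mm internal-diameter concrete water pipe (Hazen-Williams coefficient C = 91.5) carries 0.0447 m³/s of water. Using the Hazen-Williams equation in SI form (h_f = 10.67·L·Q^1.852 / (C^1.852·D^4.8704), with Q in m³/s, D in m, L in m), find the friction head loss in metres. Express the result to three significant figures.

h_f = 10.67·101·0.0447^1.852 / (91.5^1.852·0.192^4.8704) = 2.460 m

h_f ≈ 2.46 m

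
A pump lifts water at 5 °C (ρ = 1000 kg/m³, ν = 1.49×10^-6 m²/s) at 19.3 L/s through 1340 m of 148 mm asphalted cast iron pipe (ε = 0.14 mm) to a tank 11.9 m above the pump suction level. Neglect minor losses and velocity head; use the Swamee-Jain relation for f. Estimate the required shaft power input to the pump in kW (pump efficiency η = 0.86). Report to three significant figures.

P_shaft ≈ 5.42 kW

V = 4Q/(πD²) = 1.122 m/s; Re = 1.11×10^5; ε/D = 9.46×10^-4; f = 0.02193
h_f = f(L/D)V²/2g = 12.74 m
Total head H = z + h_f = 11.9 + 12.74 = 24.64 m
P_hyd = ρgQH = 1000·9.81·0.0193·24.64 = 4.665 kW
P_shaft = P_hyd/η = 4.665/0.86 = 5.424 kW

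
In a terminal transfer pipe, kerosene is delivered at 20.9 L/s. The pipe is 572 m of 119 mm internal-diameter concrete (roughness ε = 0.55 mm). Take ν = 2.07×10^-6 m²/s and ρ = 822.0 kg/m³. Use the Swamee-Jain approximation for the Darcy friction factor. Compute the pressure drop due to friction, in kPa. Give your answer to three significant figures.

Δp ≈ 215 kPa

V = 4Q/(πD²) = 4·0.0209/(π·0.119²) = 1.879 m/s
Re = VD/ν = 1.879·0.119/2.07×10^-6 = 1.08×10^5 → turbulent
ε/D = 0.55/119 = 0.00462
Swamee-Jain: f = 0.03082
h_f = f(L/D)V²/(2g) = 0.03082·(572/0.119)·1.879²/(2·9.81) = 26.66 m
Δp = ρg·h_f = 822.0·9.81·26.66 = 215.0 kPa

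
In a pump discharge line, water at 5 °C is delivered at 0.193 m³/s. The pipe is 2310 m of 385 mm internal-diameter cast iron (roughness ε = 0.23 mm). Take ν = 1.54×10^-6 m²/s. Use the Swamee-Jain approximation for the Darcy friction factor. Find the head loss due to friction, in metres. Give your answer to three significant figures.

V = 4Q/(πD²) = 4·0.193/(π·0.385²) = 1.658 m/s
Re = VD/ν = 1.658·0.385/1.54×10^-6 = 4.14×10^5 → turbulent
ε/D = 0.23/385 = 5.97×10^-4
Swamee-Jain: f = 0.01852
h_f = f(L/D)V²/(2g) = 0.01852·(2310/0.385)·1.658²/(2·9.81) = 15.57 m

h_f ≈ 15.6 m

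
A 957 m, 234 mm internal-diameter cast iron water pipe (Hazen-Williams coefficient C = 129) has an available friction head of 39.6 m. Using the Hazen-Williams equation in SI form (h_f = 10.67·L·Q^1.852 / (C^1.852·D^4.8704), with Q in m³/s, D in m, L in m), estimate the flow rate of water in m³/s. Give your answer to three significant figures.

Q ≈ 0.141 m³/s

Rearranging: Q = [h_f·C^1.852·D^4.8704 / (10.67·L)]^(1/1.852)
Q = [39.6·129^1.852·0.234^4.8704 / (10.67·957)]^0.540 = 0.1412 m³/s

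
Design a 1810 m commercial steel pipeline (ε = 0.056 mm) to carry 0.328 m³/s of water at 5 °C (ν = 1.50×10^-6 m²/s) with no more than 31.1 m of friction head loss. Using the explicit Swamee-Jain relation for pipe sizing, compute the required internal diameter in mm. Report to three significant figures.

D ≈ 380 mm

Swamee-Jain (Type III): D = 0.66·[ε^1.25·(LQ²/(gh_f))^4.75 + ν·Q^9.4·(L/(gh_f))^5.2]^0.04
LQ²/(gh_f) = 0.6383; L/(gh_f) = 5.933
Term 1 = ε^1.25·(…)^4.75 = 5.74×10^-7; Term 2 = ν·Q^9.4·(…)^5.2 = 4.43×10^-7
D = 0.66·(5.74×10^-7 + 4.43×10^-7)^0.04 = 0.3800 m = 380 mm
Check: V = 2.89 m/s, Re = 7.33×10^5, f = 0.01448, h_f = 29.4 m ≈ 31.1 m ✓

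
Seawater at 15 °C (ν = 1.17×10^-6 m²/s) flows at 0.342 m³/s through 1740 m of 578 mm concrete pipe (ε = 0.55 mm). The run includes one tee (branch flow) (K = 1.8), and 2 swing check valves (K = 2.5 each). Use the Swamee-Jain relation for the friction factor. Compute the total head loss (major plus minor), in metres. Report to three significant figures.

V = 4Q/(πD²) = 1.303 m/s; V²/2g = 0.08659 m
Re = 6.44×10^5, ε/D = 9.52×10^-4 → f = 0.02000 (Swamee-Jain)
Major: h_f = f(L/D)·V²/2g = 0.02000·3010·0.08659 = 5.212 m
Minor: ΣK = 6.80; h_m = ΣK·V²/2g = 0.5888 m
Total H_L = 5.212 + 0.5888 = 5.801 m

H_L ≈ 5.80 m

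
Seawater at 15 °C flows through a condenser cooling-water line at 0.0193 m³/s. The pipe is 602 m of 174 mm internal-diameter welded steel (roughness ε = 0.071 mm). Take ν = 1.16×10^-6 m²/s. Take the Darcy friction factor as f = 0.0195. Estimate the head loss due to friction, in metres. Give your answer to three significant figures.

h_f ≈ 2.27 m

V = 4Q/(πD²) = 4·0.0193/(π·0.174²) = 0.8117 m/s
h_f = f(L/D)V²/(2g) = 0.01950·(602/0.174)·0.8117²/(2·9.81) = 2.265 m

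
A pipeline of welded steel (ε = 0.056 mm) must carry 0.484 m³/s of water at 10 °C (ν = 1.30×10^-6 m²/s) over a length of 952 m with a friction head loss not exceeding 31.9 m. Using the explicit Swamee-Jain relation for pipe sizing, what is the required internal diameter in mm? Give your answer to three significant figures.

D ≈ 385 mm

Swamee-Jain (Type III): D = 0.66·[ε^1.25·(LQ²/(gh_f))^4.75 + ν·Q^9.4·(L/(gh_f))^5.2]^0.04
LQ²/(gh_f) = 0.7126; L/(gh_f) = 3.042
Term 1 = ε^1.25·(…)^4.75 = 9.69×10^-7; Term 2 = ν·Q^9.4·(…)^5.2 = 4.61×10^-7
D = 0.66·(9.69×10^-7 + 4.61×10^-7)^0.04 = 0.3853 m = 385 mm
Check: V = 4.15 m/s, Re = 1.23×10^6, f = 0.01394, h_f = 30.3 m ≈ 31.9 m ✓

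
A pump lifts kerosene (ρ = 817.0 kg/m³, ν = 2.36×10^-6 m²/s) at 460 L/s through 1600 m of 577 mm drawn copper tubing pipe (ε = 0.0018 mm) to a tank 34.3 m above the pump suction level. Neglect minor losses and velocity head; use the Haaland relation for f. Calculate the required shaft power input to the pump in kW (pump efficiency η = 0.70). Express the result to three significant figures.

P_shaft ≈ 212 kW

V = 4Q/(πD²) = 1.759 m/s; Re = 4.30×10^5; ε/D = 3.12×10^-6; f = 0.01345
h_f = f(L/D)V²/2g = 5.884 m
Total head H = z + h_f = 34.3 + 5.884 = 40.18 m
P_hyd = ρgQH = 817.0·9.81·0.460·40.18 = 148.2 kW
P_shaft = P_hyd/η = 148.2/0.70 = 211.6 kW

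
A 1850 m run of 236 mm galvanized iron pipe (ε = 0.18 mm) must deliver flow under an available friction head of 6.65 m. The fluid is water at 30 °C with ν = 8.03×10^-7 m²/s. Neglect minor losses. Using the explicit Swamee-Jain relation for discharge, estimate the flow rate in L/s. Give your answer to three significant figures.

Q ≈ 40.2 L/s

Swamee-Jain (Type II): Q = -0.965·√(gD⁵h_f/L)·ln[ε/(3.7D) + √(3.17ν²L/(gD³h_f))]
√(gD⁵h_f/L) = √(9.81·0.236⁵·6.65/1850) = 0.005081
ε/(3.7D) = 2.06×10^-4; √(3.17ν²L/(gD³h_f)) = 6.64×10^-5
Q = -0.965·0.005081·ln(2.725×10^-4) = 0.04024 m³/s
Check: V = 0.920 m/s, Re = 2.70×10^5, f = 0.01981, h_f = 6.70 m ≈ 6.65 m ✓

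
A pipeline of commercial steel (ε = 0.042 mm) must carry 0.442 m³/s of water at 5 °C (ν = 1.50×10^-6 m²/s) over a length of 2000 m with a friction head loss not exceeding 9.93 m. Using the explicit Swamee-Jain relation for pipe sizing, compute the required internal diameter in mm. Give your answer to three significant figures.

D ≈ 542 mm

Swamee-Jain (Type III): D = 0.66·[ε^1.25·(LQ²/(gh_f))^4.75 + ν·Q^9.4·(L/(gh_f))^5.2]^0.04
LQ²/(gh_f) = 4.011; L/(gh_f) = 20.53
Term 1 = ε^1.25·(…)^4.75 = 0.00248; Term 2 = ν·Q^9.4·(…)^5.2 = 0.00465
D = 0.66·(0.00248 + 0.00465)^0.04 = 0.5416 m = 542 mm
Check: V = 1.92 m/s, Re = 6.93×10^5, f = 0.01366, h_f = 9.47 m ≈ 9.93 m ✓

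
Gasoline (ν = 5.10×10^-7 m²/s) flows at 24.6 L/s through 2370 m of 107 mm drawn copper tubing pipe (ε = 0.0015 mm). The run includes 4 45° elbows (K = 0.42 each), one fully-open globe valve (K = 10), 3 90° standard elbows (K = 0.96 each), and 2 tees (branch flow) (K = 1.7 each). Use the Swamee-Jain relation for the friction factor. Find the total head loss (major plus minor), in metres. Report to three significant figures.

V = 4Q/(πD²) = 2.736 m/s; V²/2g = 0.3815 m
Re = 5.74×10^5, ε/D = 1.40×10^-5 → f = 0.01302 (Swamee-Jain)
Major: h_f = f(L/D)·V²/2g = 0.01302·22150·0.3815 = 110.0 m
Minor: ΣK = 18.0; h_m = ΣK·V²/2g = 6.851 m
Total H_L = 110.0 + 6.851 = 116.8 m

H_L ≈ 117 m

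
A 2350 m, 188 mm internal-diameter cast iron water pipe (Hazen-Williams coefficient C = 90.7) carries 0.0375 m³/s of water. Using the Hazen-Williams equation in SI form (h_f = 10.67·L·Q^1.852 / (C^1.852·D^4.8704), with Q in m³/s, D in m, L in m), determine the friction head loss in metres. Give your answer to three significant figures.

h_f ≈ 46.6 m

h_f = 10.67·2350·0.0375^1.852 / (90.7^1.852·0.188^4.8704) = 46.56 m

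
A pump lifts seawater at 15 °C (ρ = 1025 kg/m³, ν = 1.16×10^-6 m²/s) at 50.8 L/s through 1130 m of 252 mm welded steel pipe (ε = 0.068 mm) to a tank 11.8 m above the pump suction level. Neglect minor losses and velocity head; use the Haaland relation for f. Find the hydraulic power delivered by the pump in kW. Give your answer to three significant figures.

V = 4Q/(πD²) = 1.019 m/s; Re = 2.21×10^5; ε/D = 2.70×10^-4; f = 0.01712
h_f = f(L/D)V²/2g = 4.059 m
Total head H = z + h_f = 11.8 + 4.059 = 15.86 m
P_hyd = ρgQH = 1025·9.81·0.0508·15.86 = 8.101 kW

P_hyd ≈ 8.10 kW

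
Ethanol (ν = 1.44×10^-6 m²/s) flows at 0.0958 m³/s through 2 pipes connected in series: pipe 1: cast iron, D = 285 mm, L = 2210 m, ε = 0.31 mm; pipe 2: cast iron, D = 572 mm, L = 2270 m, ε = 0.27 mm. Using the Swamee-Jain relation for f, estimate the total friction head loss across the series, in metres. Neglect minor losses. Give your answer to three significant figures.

Pipe 1: V = 1.502 m/s, Re = 2.97×10^5, ε/D = 0.00109, f = 0.02111, h_1 = f(L/D)V²/2g = 18.82 m
Pipe 2: V = 0.3728 m/s, Re = 1.48×10^5, ε/D = 4.72×10^-4, f = 0.01936, h_2 = f(L/D)V²/2g = 0.5443 m
Series → Q common, losses add: H = Σh = 19.36 m

H ≈ 19.4 m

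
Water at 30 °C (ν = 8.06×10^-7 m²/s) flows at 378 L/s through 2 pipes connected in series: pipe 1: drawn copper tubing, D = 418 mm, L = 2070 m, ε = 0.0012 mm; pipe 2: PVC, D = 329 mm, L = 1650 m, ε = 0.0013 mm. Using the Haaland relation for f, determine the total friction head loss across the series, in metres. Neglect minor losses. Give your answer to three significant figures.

Pipe 1: V = 2.755 m/s, Re = 1.43×10^6, ε/D = 2.87×10^-6, f = 0.01098, h_1 = f(L/D)V²/2g = 21.03 m
Pipe 2: V = 4.446 m/s, Re = 1.81×10^6, ε/D = 3.95×10^-6, f = 0.01061, h_2 = f(L/D)V²/2g = 53.61 m
Series → Q common, losses add: H = Σh = 74.64 m

H ≈ 74.6 m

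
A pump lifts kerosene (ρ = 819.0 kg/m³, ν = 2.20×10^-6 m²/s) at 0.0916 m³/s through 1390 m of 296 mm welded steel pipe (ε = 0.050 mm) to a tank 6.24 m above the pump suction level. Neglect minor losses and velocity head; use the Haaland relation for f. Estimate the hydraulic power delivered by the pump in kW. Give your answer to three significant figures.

P_hyd ≈ 9.88 kW

V = 4Q/(πD²) = 1.331 m/s; Re = 1.79×10^5; ε/D = 1.69×10^-4; f = 0.01693
h_f = f(L/D)V²/2g = 7.180 m
Total head H = z + h_f = 6.24 + 7.180 = 13.42 m
P_hyd = ρgQH = 819.0·9.81·0.0916·13.42 = 9.876 kW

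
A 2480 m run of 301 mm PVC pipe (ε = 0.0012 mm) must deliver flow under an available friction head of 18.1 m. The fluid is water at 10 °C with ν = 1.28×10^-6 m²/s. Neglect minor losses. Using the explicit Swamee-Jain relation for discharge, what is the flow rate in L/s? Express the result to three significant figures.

Q ≈ 126 L/s

Swamee-Jain (Type II): Q = -0.965·√(gD⁵h_f/L)·ln[ε/(3.7D) + √(3.17ν²L/(gD³h_f))]
√(gD⁵h_f/L) = √(9.81·0.301⁵·18.1/2480) = 0.01330
ε/(3.7D) = 1.08×10^-6; √(3.17ν²L/(gD³h_f)) = 5.16×10^-5
Q = -0.965·0.01330·ln(5.265×10^-5) = 0.1264 m³/s
Check: V = 1.78 m/s, Re = 4.18×10^5, f = 0.01358, h_f = 18.0 m ≈ 18.1 m ✓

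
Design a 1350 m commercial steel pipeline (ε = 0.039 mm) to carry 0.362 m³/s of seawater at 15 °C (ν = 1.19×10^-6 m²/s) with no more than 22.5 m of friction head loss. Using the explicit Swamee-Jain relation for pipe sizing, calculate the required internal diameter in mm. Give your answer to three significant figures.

D ≈ 391 mm

Swamee-Jain (Type III): D = 0.66·[ε^1.25·(LQ²/(gh_f))^4.75 + ν·Q^9.4·(L/(gh_f))^5.2]^0.04
LQ²/(gh_f) = 0.8015; L/(gh_f) = 6.116
Term 1 = ε^1.25·(…)^4.75 = 1.08×10^-6; Term 2 = ν·Q^9.4·(…)^5.2 = 1.04×10^-6
D = 0.66·(1.08×10^-6 + 1.04×10^-6)^0.04 = 0.3914 m = 391 mm
Check: V = 3.01 m/s, Re = 9.90×10^5, f = 0.01351, h_f = 21.5 m ≈ 22.5 m ✓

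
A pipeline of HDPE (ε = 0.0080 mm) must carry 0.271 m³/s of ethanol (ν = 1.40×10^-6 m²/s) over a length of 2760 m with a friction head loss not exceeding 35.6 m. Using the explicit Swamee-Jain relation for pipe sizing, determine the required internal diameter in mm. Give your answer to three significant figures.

D ≈ 364 mm

Swamee-Jain (Type III): D = 0.66·[ε^1.25·(LQ²/(gh_f))^4.75 + ν·Q^9.4·(L/(gh_f))^5.2]^0.04
LQ²/(gh_f) = 0.5804; L/(gh_f) = 7.903
Term 1 = ε^1.25·(…)^4.75 = 3.21×10^-8; Term 2 = ν·Q^9.4·(…)^5.2 = 3.05×10^-7
D = 0.66·(3.21×10^-8 + 3.05×10^-7)^0.04 = 0.3636 m = 364 mm
Check: V = 2.61 m/s, Re = 6.78×10^5, f = 0.01282, h_f = 33.8 m ≈ 35.6 m ✓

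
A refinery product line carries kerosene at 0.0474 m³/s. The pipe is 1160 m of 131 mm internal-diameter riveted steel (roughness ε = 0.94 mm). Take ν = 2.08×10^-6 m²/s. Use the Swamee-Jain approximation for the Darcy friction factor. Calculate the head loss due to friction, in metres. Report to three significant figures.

h_f ≈ 192 m

V = 4Q/(πD²) = 4·0.0474/(π·0.131²) = 3.517 m/s
Re = VD/ν = 3.517·0.131/2.08×10^-6 = 2.21×10^5 → turbulent
ε/D = 0.94/131 = 0.00718
Swamee-Jain: f = 0.03447
h_f = f(L/D)V²/(2g) = 0.03447·(1160/0.131)·3.517²/(2·9.81) = 192.4 m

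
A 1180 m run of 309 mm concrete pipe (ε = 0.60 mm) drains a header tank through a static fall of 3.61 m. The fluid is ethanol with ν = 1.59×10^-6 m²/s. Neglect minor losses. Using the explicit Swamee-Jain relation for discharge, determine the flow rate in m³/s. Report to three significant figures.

Swamee-Jain (Type II): Q = -0.965·√(gD⁵h_f/L)·ln[ε/(3.7D) + √(3.17ν²L/(gD³h_f))]
√(gD⁵h_f/L) = √(9.81·0.309⁵·3.61/1180) = 0.009195
ε/(3.7D) = 5.25×10^-4; √(3.17ν²L/(gD³h_f)) = 9.51×10^-5
Q = -0.965·0.009195·ln(6.199×10^-4) = 0.06554 m³/s
Check: V = 0.874 m/s, Re = 1.70×10^5, f = 0.02448, h_f = 3.64 m ≈ 3.61 m ✓

Q ≈ 0.0655 m³/s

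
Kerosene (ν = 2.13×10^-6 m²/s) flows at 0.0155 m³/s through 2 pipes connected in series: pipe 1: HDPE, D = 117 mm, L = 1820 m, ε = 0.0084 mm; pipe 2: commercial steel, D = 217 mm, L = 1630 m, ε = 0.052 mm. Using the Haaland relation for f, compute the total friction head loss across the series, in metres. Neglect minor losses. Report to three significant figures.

Pipe 1: V = 1.442 m/s, Re = 7.92×10^4, ε/D = 7.18×10^-5, f = 0.01899, h_1 = f(L/D)V²/2g = 31.29 m
Pipe 2: V = 0.4191 m/s, Re = 4.27×10^4, ε/D = 2.40×10^-4, f = 0.02212, h_2 = f(L/D)V²/2g = 1.488 m
Series → Q common, losses add: H = Σh = 32.78 m

H ≈ 32.8 m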